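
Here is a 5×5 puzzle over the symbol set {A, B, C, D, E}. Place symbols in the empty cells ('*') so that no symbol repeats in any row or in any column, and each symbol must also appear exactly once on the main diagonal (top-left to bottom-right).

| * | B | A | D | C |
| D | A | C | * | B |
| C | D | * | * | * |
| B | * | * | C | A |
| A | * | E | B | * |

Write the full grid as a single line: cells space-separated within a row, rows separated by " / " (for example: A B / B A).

E B A D C / D A C E B / C D B A E / B E D C A / A C E B D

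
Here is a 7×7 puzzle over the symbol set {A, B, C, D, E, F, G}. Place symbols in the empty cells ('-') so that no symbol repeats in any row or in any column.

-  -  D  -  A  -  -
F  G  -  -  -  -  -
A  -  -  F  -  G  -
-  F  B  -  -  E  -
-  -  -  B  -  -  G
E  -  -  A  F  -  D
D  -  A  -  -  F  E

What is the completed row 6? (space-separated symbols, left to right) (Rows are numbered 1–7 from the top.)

E C G A F B D

At row 5, column 1: row 5 has {B,G}; column 1 has {A,D,E,F}; that leaves C.
At row 4, column 1: row 4 has {B,E,F}; column 1 has {A,C,D,E,F}; that leaves G.
At row 1, column 1: row 1 has {A,D}; column 1 has {A,C,D,E,F,G}; that leaves B.
At row 1, column 6: row 1 has {A,B,D}; column 6 has {E,F,G}; that leaves C.
At row 1, column 7: row 1 has {A,B,C,D}; column 7 has {D,E,G}; that leaves F.
At row 6, column 6: row 6 has {A,D,E,F}; column 6 has {C,E,F,G}; that leaves B.
At row 1, column 2: row 1 has {A,B,C,D,F}; column 2 has {F,G}; that leaves E.
At row 1, column 4: row 1 has {A,B,C,D,E,F}; column 4 has {A,B,F}; that leaves G.
At row 6, column 2: row 6 has {A,B,D,E,F}; column 2 has {E,F,G}; that leaves C.
At row 6, column 3: row 6 has {A,B,C,D,E,F}; column 3 has {A,B,D}; that leaves G.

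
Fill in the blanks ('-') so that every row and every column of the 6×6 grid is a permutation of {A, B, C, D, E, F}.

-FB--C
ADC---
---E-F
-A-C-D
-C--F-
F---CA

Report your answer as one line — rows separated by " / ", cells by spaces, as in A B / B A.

row 3 has {E,F}; column 2 has {A,C,D,F} — only B is left for (r3,c2).
row 6 has {A,C,F}; column 2 has {A,B,C,D,F} — only E is left for (r6,c2).
row 6 has {A,C,E,F}; column 3 has {B,C} — only D is left for (r6,c3).
row 6 has {A,C,D,E,F}; column 4 has {C,E} — only B is left for (r6,c4).
row 2 has {A,C,D}; column 4 has {B,C,E} — only F is left for (r2,c4).
row 3 has {B,E,F}; column 3 has {B,C,D} — only A is left for (r3,c3).
row 3 has {A,B,E,F}; column 5 has {C,F} — only D is left for (r3,c5).
row 5 has {C,F}; column 3 has {A,B,C,D} — only E is left for (r5,c3).
row 5 has {C,E,F}; column 6 has {A,C,D,F} — only B is left for (r5,c6).
row 2 has {A,C,D,F}; column 6 has {A,B,C,D,F} — only E is left for (r2,c6).
row 3 has {A,B,D,E,F}; column 1 has {A,F} — only C is left for (r3,c1).
row 4 has {A,C,D}; column 3 has {A,B,C,D,E} — only F is left for (r4,c3).
row 5 has {B,C,E,F}; column 1 has {A,C,F} — only D is left for (r5,c1).
row 5 has {B,C,D,E,F}; column 4 has {B,C,E,F} — only A is left for (r5,c4).
row 1 has {B,C,F}; column 1 has {A,C,D,F} — only E is left for (r1,c1).
row 1 has {B,C,E,F}; column 4 has {A,B,C,E,F} — only D is left for (r1,c4).
row 1 has {B,C,D,E,F}; column 5 has {C,D,F} — only A is left for (r1,c5).
row 2 has {A,C,D,E,F}; column 5 has {A,C,D,F} — only B is left for (r2,c5).
row 4 has {A,C,D,F}; column 1 has {A,C,D,E,F} — only B is left for (r4,c1).
row 4 has {A,B,C,D,F}; column 5 has {A,B,C,D,F} — only E is left for (r4,c5).

E F B D A C / A D C F B E / C B A E D F / B A F C E D / D C E A F B / F E D B C A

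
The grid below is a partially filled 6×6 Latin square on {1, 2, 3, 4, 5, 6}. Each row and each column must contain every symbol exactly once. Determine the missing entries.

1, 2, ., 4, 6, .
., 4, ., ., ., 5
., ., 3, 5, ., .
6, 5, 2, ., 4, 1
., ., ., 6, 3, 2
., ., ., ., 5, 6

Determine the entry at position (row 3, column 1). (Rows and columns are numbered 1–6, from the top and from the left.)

2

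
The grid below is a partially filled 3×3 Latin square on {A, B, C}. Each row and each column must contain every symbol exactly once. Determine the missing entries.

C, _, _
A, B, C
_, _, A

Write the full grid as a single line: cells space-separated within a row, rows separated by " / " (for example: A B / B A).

C A B / A B C / B C A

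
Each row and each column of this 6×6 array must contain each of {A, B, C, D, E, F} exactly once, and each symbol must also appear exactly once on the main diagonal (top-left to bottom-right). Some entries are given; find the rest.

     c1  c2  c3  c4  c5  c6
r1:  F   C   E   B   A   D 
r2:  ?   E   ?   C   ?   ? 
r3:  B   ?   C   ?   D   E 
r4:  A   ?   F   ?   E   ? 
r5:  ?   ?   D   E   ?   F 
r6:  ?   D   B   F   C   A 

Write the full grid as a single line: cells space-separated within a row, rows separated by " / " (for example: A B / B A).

(r2,c1) = D
(r2,c3) = A
(r2,c6) = B
(r3,c4) = A
(r4,c2) = B
(r4,c4) = D
(r4,c6) = C
(r5,c1) = C
(r5,c2) = A
(r5,c5) = B
(r6,c1) = E
(r2,c5) = F
(r3,c2) = F

F C E B A D / D E A C F B / B F C A D E / A B F D E C / C A D E B F / E D B F C A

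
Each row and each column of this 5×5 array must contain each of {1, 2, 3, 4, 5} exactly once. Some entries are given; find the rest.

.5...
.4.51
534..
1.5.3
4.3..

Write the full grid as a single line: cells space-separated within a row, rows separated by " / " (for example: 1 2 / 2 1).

(r2,c3) = 2
(r3,c5) = 2
(r4,c2) = 2
(r4,c4) = 4
(r5,c2) = 1
(r5,c4) = 2
(r5,c5) = 5
(r1,c3) = 1
(r1,c4) = 3
(r1,c5) = 4
(r2,c1) = 3
(r3,c4) = 1
(r1,c1) = 2

2 5 1 3 4 / 3 4 2 5 1 / 5 3 4 1 2 / 1 2 5 4 3 / 4 1 3 2 5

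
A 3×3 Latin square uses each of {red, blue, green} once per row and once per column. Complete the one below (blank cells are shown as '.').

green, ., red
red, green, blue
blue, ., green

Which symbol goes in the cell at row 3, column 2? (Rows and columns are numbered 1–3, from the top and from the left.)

red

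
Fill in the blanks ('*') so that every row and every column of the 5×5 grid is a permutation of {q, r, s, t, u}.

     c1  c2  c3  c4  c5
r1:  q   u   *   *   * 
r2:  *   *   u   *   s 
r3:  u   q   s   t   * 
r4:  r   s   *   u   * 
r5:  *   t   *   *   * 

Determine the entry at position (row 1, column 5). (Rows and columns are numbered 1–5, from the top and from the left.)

At row 2, column 1: row 2 has {s,u}; column 1 has {q,r,u}; that leaves t.
At row 2, column 2: row 2 has {s,t,u}; column 2 has {q,s,t,u}; that leaves r.
At row 2, column 4: row 2 has {r,s,t,u}; column 4 has {t,u}; that leaves q.
At row 3, column 5: row 3 has {q,s,t,u}; column 5 has {s}; that leaves r.
At row 5, column 1: row 5 has {t}; column 1 has {q,r,t,u}; that leaves s.
At row 5, column 4: row 5 has {s,t}; column 4 has {q,t,u}; that leaves r.
At row 1, column 4: row 1 has {q,u}; column 4 has {q,r,t,u}; that leaves s.
At row 1, column 5: row 1 has {q,s,u}; column 5 has {r,s}; that leaves t.

t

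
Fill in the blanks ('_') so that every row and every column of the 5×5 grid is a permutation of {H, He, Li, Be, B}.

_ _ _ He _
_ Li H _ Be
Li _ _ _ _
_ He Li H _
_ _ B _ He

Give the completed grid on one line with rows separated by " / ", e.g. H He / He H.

(r1,c3): row 1 has {He}; column 3 has {H,Li,B}, so it must be Be.
(r2,c4): row 2 has {H,Li,Be}; column 4 has {H,He}, so it must be B.
(r3,c3): row 3 has {Li}; column 3 has {H,Li,Be,B}, so it must be He.
(r3,c4): row 3 has {He,Li}; column 4 has {H,He,B}, so it must be Be.
(r4,c5): row 4 has {H,He,Li}; column 5 has {He,Be}, so it must be B.
(r5,c4): row 5 has {He,B}; column 4 has {H,He,Be,B}, so it must be Li.
(r2,c1): row 2 has {H,Li,Be,B}; column 1 has {Li}, so it must be He.
(r3,c5): row 3 has {He,Li,Be}; column 5 has {He,Be,B}, so it must be H.
(r4,c1): row 4 has {H,He,Li,B}; column 1 has {He,Li}, so it must be Be.
(r5,c1): row 5 has {He,Li,B}; column 1 has {He,Li,Be}, so it must be H.
(r5,c2): row 5 has {H,He,Li,B}; column 2 has {He,Li}, so it must be Be.
(r1,c1): row 1 has {He,Be}; column 1 has {H,He,Li,Be}, so it must be B.
(r1,c2): row 1 has {He,Be,B}; column 2 has {He,Li,Be}, so it must be H.
(r1,c5): row 1 has {H,He,Be,B}; column 5 has {H,He,Be,B}, so it must be Li.
(r3,c2): row 3 has {H,He,Li,Be}; column 2 has {H,He,Li,Be}, so it must be B.

B H Be He Li / He Li H B Be / Li B He Be H / Be He Li H B / H Be B Li He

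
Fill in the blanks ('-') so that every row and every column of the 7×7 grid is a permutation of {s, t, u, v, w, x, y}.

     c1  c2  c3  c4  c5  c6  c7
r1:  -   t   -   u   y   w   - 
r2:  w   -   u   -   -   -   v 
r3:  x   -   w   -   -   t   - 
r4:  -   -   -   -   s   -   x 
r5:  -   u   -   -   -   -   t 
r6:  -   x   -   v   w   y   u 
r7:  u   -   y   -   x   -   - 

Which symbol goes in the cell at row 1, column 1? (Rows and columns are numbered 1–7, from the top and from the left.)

v

row 1 has {t,u,w,y}; column 7 has {t,u,v,x} — only s is left for (r1,c7).
row 2 has {u,v,w}; column 5 has {s,w,x,y} — only t is left for (r2,c5).
row 3 has {t,w,x}; column 7 has {s,t,u,v,x} — only y is left for (r3,c7).
row 5 has {t,u}; column 5 has {s,t,w,x,y} — only v is left for (r5,c5).
row 7 has {u,x,y}; column 7 has {s,t,u,v,x,y} — only w is left for (r7,c7).
row 1 has {s,t,u,w,y}; column 1 has {u,w,x} — only v is left for (r1,c1).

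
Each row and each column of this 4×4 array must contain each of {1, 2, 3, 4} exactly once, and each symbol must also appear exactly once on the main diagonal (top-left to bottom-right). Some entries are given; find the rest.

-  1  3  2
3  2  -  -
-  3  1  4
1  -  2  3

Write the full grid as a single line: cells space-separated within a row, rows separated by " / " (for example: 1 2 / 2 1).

4 1 3 2 / 3 2 4 1 / 2 3 1 4 / 1 4 2 3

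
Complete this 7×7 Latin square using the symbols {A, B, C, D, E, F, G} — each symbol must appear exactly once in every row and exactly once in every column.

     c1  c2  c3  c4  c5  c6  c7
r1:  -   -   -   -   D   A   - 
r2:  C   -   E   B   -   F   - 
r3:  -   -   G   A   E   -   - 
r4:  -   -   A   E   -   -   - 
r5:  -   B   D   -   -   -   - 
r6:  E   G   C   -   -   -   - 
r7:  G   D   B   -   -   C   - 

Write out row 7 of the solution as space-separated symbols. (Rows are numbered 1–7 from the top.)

G D B F A C E

(r1,c3) = F
(r2,c2) = A
(r2,c5) = G
(r2,c7) = D
(r7,c4) = F
(r7,c5) = A
(r7,c7) = E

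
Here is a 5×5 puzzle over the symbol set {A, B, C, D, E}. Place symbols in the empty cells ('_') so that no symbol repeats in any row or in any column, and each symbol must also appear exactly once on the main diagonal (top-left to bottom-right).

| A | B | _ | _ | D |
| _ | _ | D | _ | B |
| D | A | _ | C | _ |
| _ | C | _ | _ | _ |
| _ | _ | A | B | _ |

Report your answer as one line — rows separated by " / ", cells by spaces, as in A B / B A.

Cell (r1,c4): row 1 has {A,B,D}; column 4 has {B,C} → E.
Cell (r2,c2): row 2 has {B,D}; column 2 has {A,B,C}; the diagonal has {A} → E.
Cell (r2,c4): row 2 has {B,D,E}; column 4 has {B,C,E} → A.
Cell (r3,c3): row 3 has {A,C,D}; column 3 has {A,D}; the diagonal has {A,E} → B.
Cell (r3,c5): row 3 has {A,B,C,D}; column 5 has {B,D} → E.
Cell (r4,c3): row 4 has {C}; column 3 has {A,B,D} → E.
Cell (r4,c4): row 4 has {C,E}; column 4 has {A,B,C,E}; the diagonal has {A,B,E} → D.
Cell (r4,c5): row 4 has {C,D,E}; column 5 has {B,D,E} → A.
Cell (r5,c2): row 5 has {A,B}; column 2 has {A,B,C,E} → D.
Cell (r5,c5): row 5 has {A,B,D}; column 5 has {A,B,D,E}; the diagonal has {A,B,D,E} → C.
Cell (r1,c3): row 1 has {A,B,D,E}; column 3 has {A,B,D,E} → C.
Cell (r2,c1): row 2 has {A,B,D,E}; column 1 has {A,D} → C.
Cell (r4,c1): row 4 has {A,C,D,E}; column 1 has {A,C,D} → B.
Cell (r5,c1): row 5 has {A,B,C,D}; column 1 has {A,B,C,D} → E.

A B C E D / C E D A B / D A B C E / B C E D A / E D A B C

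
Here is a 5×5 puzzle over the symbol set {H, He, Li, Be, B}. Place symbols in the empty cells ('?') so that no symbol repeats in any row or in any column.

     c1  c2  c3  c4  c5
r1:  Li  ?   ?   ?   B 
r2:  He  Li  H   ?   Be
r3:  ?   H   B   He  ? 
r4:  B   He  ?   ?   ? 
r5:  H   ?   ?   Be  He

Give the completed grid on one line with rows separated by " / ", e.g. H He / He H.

Li Be He H B / He Li H B Be / Be H B He Li / B He Be Li H / H B Li Be He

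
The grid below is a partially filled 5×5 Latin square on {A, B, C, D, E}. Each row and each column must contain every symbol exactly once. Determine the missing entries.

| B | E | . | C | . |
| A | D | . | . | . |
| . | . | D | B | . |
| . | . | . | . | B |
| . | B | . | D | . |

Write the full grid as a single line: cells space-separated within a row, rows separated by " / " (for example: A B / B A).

B E A C D / A D B E C / C A D B E / D C E A B / E B C D A

(r1,c3) = A
(r1,c5) = D
(r2,c4) = E
(r2,c5) = C
(r4,c4) = A
(r2,c3) = B
(r4,c2) = C
(r4,c3) = E
(r5,c3) = C
(r3,c2) = A
(r3,c5) = E
(r4,c1) = D
(r5,c1) = E
(r5,c5) = A
(r3,c1) = C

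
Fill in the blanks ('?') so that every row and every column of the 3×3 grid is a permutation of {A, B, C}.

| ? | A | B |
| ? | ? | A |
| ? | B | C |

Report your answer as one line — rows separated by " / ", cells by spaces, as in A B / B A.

(r1,c1) = C
(r2,c1) = B
(r2,c2) = C
(r3,c1) = A

C A B / B C A / A B C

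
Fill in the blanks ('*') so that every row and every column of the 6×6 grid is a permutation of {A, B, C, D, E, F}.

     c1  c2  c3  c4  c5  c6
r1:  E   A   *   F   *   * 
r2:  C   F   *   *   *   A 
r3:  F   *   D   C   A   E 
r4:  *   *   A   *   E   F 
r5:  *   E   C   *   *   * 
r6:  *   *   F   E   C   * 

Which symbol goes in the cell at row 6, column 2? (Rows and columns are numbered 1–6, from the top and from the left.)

Cell (r1,c3): row 1 has {A,E,F}; column 3 has {A,C,D,F} → B.
Cell (r1,c5): row 1 has {A,B,E,F}; column 5 has {A,C,E} → D.
Cell (r1,c6): row 1 has {A,B,D,E,F}; column 6 has {A,E,F} → C.
Cell (r2,c3): row 2 has {A,C,F}; column 3 has {A,B,C,D,F} → E.
Cell (r2,c5): row 2 has {A,C,E,F}; column 5 has {A,C,D,E} → B.
Cell (r3,c2): row 3 has {A,C,D,E,F}; column 2 has {A,E,F} → B.
Cell (r5,c5): row 5 has {C,E}; column 5 has {A,B,C,D,E} → F.
Cell (r6,c2): row 6 has {C,E,F}; column 2 has {A,B,E,F} → D.

D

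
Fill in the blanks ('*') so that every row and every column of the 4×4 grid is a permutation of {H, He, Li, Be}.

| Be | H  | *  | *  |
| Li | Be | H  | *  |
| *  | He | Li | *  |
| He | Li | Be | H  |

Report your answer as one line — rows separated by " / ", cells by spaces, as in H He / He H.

Be H He Li / Li Be H He / H He Li Be / He Li Be H

(r1,c3) = He
(r1,c4) = Li
(r2,c4) = He
(r3,c1) = H
(r3,c4) = Be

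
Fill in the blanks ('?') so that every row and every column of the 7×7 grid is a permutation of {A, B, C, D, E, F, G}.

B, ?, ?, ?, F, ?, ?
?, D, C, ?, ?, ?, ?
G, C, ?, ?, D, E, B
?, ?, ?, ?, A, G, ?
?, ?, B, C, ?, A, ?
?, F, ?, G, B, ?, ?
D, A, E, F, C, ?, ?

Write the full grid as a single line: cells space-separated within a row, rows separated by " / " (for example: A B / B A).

(r3,c4): row 3 has {B,C,D,E,G}; column 4 has {C,F,G}, so it must be A.
(r7,c6): row 7 has {A,C,D,E,F}; column 6 has {A,E,G}, so it must be B.
(r7,c7): row 7 has {A,B,C,D,E,F}; column 7 has {B}, so it must be G.
(r2,c6): row 2 has {C,D}; column 6 has {A,B,E,G}, so it must be F.
(r3,c3): row 3 has {A,B,C,D,E,G}; column 3 has {B,C,E}, so it must be F.
(r4,c3): row 4 has {A,G}; column 3 has {B,C,E,F}, so it must be D.
(r6,c3): row 6 has {B,F,G}; column 3 has {B,C,D,E,F}, so it must be A.
(r1,c3): row 1 has {B,F}; column 3 has {A,B,C,D,E,F}, so it must be G.
(r1,c2): row 1 has {B,F,G}; column 2 has {A,C,D,F}, so it must be E.
(r1,c4): row 1 has {B,E,F,G}; column 4 has {A,C,F,G}, so it must be D.
(r1,c6): row 1 has {B,D,E,F,G}; column 6 has {A,B,E,F,G}, so it must be C.
(r1,c7): row 1 has {B,C,D,E,F,G}; column 7 has {B,G}, so it must be A.
(r2,c7): row 2 has {C,D,F}; column 7 has {A,B,G}, so it must be E.
(r4,c2): row 4 has {A,D,G}; column 2 has {A,C,D,E,F}, so it must be B.
(r4,c4): row 4 has {A,B,D,G}; column 4 has {A,C,D,F,G}, so it must be E.
(r5,c2): row 5 has {A,B,C}; column 2 has {A,B,C,D,E,F}, so it must be G.
(r5,c5): row 5 has {A,B,C,G}; column 5 has {A,B,C,D,F}, so it must be E.
(r6,c6): row 6 has {A,B,F,G}; column 6 has {A,B,C,E,F,G}, so it must be D.
(r6,c7): row 6 has {A,B,D,F,G}; column 7 has {A,B,E,G}, so it must be C.
(r2,c1): row 2 has {C,D,E,F}; column 1 has {B,D,G}, so it must be A.
(r2,c4): row 2 has {A,C,D,E,F}; column 4 has {A,C,D,E,F,G}, so it must be B.
(r2,c5): row 2 has {A,B,C,D,E,F}; column 5 has {A,B,C,D,E,F}, so it must be G.
(r4,c7): row 4 has {A,B,D,E,G}; column 7 has {A,B,C,E,G}, so it must be F.
(r5,c1): row 5 has {A,B,C,E,G}; column 1 has {A,B,D,G}, so it must be F.
(r5,c7): row 5 has {A,B,C,E,F,G}; column 7 has {A,B,C,E,F,G}, so it must be D.
(r6,c1): row 6 has {A,B,C,D,F,G}; column 1 has {A,B,D,F,G}, so it must be E.
(r4,c1): row 4 has {A,B,D,E,F,G}; column 1 has {A,B,D,E,F,G}, so it must be C.

B E G D F C A / A D C B G F E / G C F A D E B / C B D E A G F / F G B C E A D / E F A G B D C / D A E F C B G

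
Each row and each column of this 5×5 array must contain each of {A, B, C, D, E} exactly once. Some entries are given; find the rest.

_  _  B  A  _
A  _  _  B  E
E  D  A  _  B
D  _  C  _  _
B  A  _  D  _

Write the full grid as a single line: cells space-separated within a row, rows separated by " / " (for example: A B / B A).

C E B A D / A C D B E / E D A C B / D B C E A / B A E D C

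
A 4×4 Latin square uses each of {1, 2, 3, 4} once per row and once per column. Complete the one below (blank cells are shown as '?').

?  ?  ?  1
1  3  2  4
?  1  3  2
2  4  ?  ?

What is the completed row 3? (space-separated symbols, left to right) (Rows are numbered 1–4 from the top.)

(r1,c2) = 2
(r1,c3) = 4
(r3,c1) = 4

4 1 3 2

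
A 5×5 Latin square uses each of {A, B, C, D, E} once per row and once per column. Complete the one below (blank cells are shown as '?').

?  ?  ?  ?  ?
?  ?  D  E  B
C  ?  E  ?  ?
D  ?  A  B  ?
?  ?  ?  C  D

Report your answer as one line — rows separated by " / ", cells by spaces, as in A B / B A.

B D C A E / A C D E B / C B E D A / D E A B C / E A B C D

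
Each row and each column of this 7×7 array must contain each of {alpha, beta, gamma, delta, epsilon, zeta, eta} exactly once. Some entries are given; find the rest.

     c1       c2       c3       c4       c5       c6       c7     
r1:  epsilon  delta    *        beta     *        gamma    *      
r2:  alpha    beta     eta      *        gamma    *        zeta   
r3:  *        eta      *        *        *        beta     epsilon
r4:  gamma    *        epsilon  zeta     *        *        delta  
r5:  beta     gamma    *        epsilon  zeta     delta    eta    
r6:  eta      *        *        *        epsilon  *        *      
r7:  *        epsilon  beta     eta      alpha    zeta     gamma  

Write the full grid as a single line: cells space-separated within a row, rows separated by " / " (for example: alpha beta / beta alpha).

epsilon delta zeta beta eta gamma alpha / alpha beta eta delta gamma epsilon zeta / zeta eta gamma alpha delta beta epsilon / gamma alpha epsilon zeta beta eta delta / beta gamma alpha epsilon zeta delta eta / eta zeta delta gamma epsilon alpha beta / delta epsilon beta eta alpha zeta gamma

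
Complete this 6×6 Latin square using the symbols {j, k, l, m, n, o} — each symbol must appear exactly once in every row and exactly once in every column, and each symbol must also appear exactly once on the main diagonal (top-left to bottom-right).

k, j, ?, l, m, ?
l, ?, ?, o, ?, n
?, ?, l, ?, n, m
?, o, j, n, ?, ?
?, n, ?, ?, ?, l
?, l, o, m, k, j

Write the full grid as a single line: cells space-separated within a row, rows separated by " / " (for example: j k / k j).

k j n l m o / l m k o j n / o k l j n m / m o j n l k / j n m k o l / n l o m k j

(r1,c3) = n
(r1,c6) = o
(r2,c2) = m
(r2,c3) = k
(r2,c5) = j
(r3,c2) = k
(r3,c4) = j
(r4,c1) = m
(r4,c5) = l
(r4,c6) = k
(r5,c3) = m
(r5,c4) = k
(r5,c5) = o
(r6,c1) = n
(r3,c1) = o
(r5,c1) = j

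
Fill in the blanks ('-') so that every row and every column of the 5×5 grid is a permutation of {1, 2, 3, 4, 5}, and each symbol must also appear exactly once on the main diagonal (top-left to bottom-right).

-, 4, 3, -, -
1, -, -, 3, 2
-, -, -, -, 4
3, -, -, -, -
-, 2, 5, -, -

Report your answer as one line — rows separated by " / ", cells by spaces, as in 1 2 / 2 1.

At row 2, column 2: row 2 has {1,2,3}; column 2 has {2,4}; the diagonal is empty so far; that leaves 5.
At row 2, column 3: row 2 has {1,2,3,5}; column 3 has {3,5}; that leaves 4.
At row 4, column 2: row 4 has {3}; column 2 has {2,4,5}; that leaves 1.
At row 4, column 3: row 4 has {1,3}; column 3 has {3,4,5}; that leaves 2.
At row 4, column 4: row 4 has {1,2,3}; column 4 has {3}; the diagonal has {5}; that leaves 4.
At row 4, column 5: row 4 has {1,2,3,4}; column 5 has {2,4}; that leaves 5.
At row 5, column 1: row 5 has {2,5}; column 1 has {1,3}; that leaves 4.
At row 5, column 4: row 5 has {2,4,5}; column 4 has {3,4}; that leaves 1.
At row 5, column 5: row 5 has {1,2,4,5}; column 5 has {2,4,5}; the diagonal has {4,5}; that leaves 3.
At row 1, column 1: row 1 has {3,4}; column 1 has {1,3,4}; the diagonal has {3,4,5}; that leaves 2.
At row 1, column 4: row 1 has {2,3,4}; column 4 has {1,3,4}; that leaves 5.
At row 1, column 5: row 1 has {2,3,4,5}; column 5 has {2,3,4,5}; that leaves 1.
At row 3, column 1: row 3 has {4}; column 1 has {1,2,3,4}; that leaves 5.
At row 3, column 2: row 3 has {4,5}; column 2 has {1,2,4,5}; that leaves 3.
At row 3, column 3: row 3 has {3,4,5}; column 3 has {2,3,4,5}; the diagonal has {2,3,4,5}; that leaves 1.
At row 3, column 4: row 3 has {1,3,4,5}; column 4 has {1,3,4,5}; that leaves 2.

2 4 3 5 1 / 1 5 4 3 2 / 5 3 1 2 4 / 3 1 2 4 5 / 4 2 5 1 3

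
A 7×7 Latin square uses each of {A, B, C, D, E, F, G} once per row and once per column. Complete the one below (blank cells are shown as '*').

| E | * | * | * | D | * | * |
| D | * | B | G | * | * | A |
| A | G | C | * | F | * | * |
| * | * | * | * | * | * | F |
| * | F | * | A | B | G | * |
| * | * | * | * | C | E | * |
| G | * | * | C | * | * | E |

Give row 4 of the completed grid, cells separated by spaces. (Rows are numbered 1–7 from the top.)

(r2,c5) = E
(r5,c1) = C
(r5,c7) = D
(r7,c5) = A
(r2,c2) = C
(r2,c6) = F
(r3,c7) = B
(r4,c1) = B
(r4,c5) = G
(r5,c3) = E
(r6,c1) = F
(r6,c7) = G
(r1,c7) = C
(r3,c6) = D
(r7,c6) = B
(r1,c6) = A
(r3,c4) = E
(r4,c4) = D
(r4,c6) = C
(r6,c4) = B
(r7,c2) = D
(r7,c3) = F
(r1,c2) = B
(r1,c3) = G
(r1,c4) = F
(r4,c3) = A
(r6,c2) = A
(r6,c3) = D
(r4,c2) = E

B E A D G C F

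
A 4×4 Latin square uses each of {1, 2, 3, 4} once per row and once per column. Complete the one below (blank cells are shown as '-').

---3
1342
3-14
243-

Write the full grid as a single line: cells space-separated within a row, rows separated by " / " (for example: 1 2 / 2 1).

(r1,c1): row 1 has {3}; column 1 has {1,2,3}, so it must be 4.
(r1,c3): row 1 has {3,4}; column 3 has {1,3,4}, so it must be 2.
(r3,c2): row 3 has {1,3,4}; column 2 has {3,4}, so it must be 2.
(r4,c4): row 4 has {2,3,4}; column 4 has {2,3,4}, so it must be 1.
(r1,c2): row 1 has {2,3,4}; column 2 has {2,3,4}, so it must be 1.

4 1 2 3 / 1 3 4 2 / 3 2 1 4 / 2 4 3 1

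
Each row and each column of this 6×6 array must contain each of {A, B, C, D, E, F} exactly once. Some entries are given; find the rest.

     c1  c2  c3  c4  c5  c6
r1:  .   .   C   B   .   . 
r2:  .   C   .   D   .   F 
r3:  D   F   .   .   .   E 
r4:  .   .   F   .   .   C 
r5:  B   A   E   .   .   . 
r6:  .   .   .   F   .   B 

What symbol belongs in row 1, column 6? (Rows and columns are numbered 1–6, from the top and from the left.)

A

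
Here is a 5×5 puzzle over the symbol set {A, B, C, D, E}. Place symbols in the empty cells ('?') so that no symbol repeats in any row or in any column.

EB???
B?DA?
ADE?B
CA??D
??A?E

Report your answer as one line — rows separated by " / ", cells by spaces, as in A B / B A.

(r1,c3) = C
(r1,c4) = D
(r1,c5) = A
(r2,c5) = C
(r3,c4) = C
(r4,c3) = B
(r4,c4) = E
(r5,c1) = D
(r5,c2) = C
(r5,c4) = B
(r2,c2) = E

E B C D A / B E D A C / A D E C B / C A B E D / D C A B E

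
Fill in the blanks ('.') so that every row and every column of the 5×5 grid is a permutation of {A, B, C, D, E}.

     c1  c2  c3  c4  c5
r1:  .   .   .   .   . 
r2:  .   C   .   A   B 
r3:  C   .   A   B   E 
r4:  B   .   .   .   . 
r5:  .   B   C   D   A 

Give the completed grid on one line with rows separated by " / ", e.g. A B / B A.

A E B C D / D C E A B / C D A B E / B A D E C / E B C D A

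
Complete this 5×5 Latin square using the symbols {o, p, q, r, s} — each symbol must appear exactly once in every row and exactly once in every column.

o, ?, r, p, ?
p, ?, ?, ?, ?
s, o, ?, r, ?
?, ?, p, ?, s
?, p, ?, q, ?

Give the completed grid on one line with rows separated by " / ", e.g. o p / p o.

row 1 has {o,p,r}; column 5 has {s} — only q is left for (r1,c5).
row 3 has {o,r,s}; column 3 has {p,r} — only q is left for (r3,c3).
row 3 has {o,q,r,s}; column 5 has {q,s} — only p is left for (r3,c5).
row 4 has {p,s}; column 4 has {p,q,r} — only o is left for (r4,c4).
row 5 has {p,q}; column 1 has {o,p,s} — only r is left for (r5,c1).
row 5 has {p,q,r}; column 5 has {p,q,s} — only o is left for (r5,c5).
row 1 has {o,p,q,r}; column 2 has {o,p} — only s is left for (r1,c2).
row 2 has {p}; column 4 has {o,p,q,r} — only s is left for (r2,c4).
row 2 has {p,s}; column 5 has {o,p,q,s} — only r is left for (r2,c5).
row 4 has {o,p,s}; column 1 has {o,p,r,s} — only q is left for (r4,c1).
row 4 has {o,p,q,s}; column 2 has {o,p,s} — only r is left for (r4,c2).
row 5 has {o,p,q,r}; column 3 has {p,q,r} — only s is left for (r5,c3).
row 2 has {p,r,s}; column 2 has {o,p,r,s} — only q is left for (r2,c2).
row 2 has {p,q,r,s}; column 3 has {p,q,r,s} — only o is left for (r2,c3).

o s r p q / p q o s r / s o q r p / q r p o s / r p s q o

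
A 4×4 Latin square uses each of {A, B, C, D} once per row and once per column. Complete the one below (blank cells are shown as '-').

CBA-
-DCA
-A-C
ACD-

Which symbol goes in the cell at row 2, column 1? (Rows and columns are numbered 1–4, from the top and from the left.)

B

(r1,c4) = D
(r2,c1) = B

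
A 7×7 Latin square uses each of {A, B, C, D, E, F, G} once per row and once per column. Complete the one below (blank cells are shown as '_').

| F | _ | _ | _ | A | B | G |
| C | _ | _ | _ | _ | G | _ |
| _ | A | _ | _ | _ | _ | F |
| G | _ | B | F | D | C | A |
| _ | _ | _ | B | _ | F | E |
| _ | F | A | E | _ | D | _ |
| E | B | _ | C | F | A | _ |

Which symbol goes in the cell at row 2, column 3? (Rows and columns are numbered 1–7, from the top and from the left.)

At row 1, column 4: row 1 has {A,B,F,G}; column 4 has {B,C,E,F}; that leaves D.
At row 2, column 4: row 2 has {C,G}; column 4 has {B,C,D,E,F}; that leaves A.
At row 3, column 4: row 3 has {A,F}; column 4 has {A,B,C,D,E,F}; that leaves G.
At row 3, column 6: row 3 has {A,F,G}; column 6 has {A,B,C,D,F,G}; that leaves E.
At row 4, column 2: row 4 has {A,B,C,D,F,G}; column 2 has {A,B,F}; that leaves E.
At row 6, column 1: row 6 has {A,D,E,F}; column 1 has {C,E,F,G}; that leaves B.
At row 6, column 7: row 6 has {A,B,D,E,F}; column 7 has {A,E,F,G}; that leaves C.
At row 7, column 7: row 7 has {A,B,C,E,F}; column 7 has {A,C,E,F,G}; that leaves D.
At row 1, column 2: row 1 has {A,B,D,F,G}; column 2 has {A,B,E,F}; that leaves C.
At row 1, column 3: row 1 has {A,B,C,D,F,G}; column 3 has {A,B}; that leaves E.
At row 2, column 2: row 2 has {A,C,G}; column 2 has {A,B,C,E,F}; that leaves D.
At row 2, column 3: row 2 has {A,C,D,G}; column 3 has {A,B,E}; that leaves F.

F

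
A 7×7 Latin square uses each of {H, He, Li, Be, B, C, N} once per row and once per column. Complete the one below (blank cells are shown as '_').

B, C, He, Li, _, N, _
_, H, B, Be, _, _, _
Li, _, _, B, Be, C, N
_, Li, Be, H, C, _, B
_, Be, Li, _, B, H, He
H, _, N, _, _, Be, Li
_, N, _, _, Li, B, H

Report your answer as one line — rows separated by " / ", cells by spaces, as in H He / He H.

(r1,c5) = H
(r1,c7) = Be
(r2,c7) = C
(r3,c2) = He
(r3,c3) = H
(r4,c6) = He
(r6,c2) = B
(r6,c5) = He
(r7,c3) = C
(r7,c4) = He
(r2,c5) = N
(r2,c6) = Li
(r4,c1) = N
(r5,c1) = C
(r5,c4) = N
(r6,c4) = C
(r7,c1) = Be
(r2,c1) = He

B C He Li H N Be / He H B Be N Li C / Li He H B Be C N / N Li Be H C He B / C Be Li N B H He / H B N C He Be Li / Be N C He Li B H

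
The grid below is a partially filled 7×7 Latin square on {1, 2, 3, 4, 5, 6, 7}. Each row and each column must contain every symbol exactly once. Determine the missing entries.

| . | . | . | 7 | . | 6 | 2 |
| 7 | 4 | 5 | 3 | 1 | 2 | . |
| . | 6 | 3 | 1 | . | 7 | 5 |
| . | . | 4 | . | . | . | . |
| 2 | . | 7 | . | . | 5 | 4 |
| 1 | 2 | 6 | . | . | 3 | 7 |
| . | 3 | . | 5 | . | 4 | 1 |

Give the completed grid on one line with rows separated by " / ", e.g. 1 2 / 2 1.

3 5 1 7 4 6 2 / 7 4 5 3 1 2 6 / 4 6 3 1 2 7 5 / 5 7 4 2 6 1 3 / 2 1 7 6 3 5 4 / 1 2 6 4 5 3 7 / 6 3 2 5 7 4 1

At row 1, column 3: row 1 has {2,6,7}; column 3 has {3,4,5,6,7}; that leaves 1.
At row 2, column 7: row 2 has {1,2,3,4,5,7}; column 7 has {1,2,4,5,7}; that leaves 6.
At row 3, column 1: row 3 has {1,3,5,6,7}; column 1 has {1,2,7}; that leaves 4.
At row 3, column 5: row 3 has {1,3,4,5,6,7}; column 5 has {1}; that leaves 2.
At row 4, column 6: row 4 has {4}; column 6 has {2,3,4,5,6,7}; that leaves 1.
At row 4, column 7: row 4 has {1,4}; column 7 has {1,2,4,5,6,7}; that leaves 3.
At row 5, column 2: row 5 has {2,4,5,7}; column 2 has {2,3,4,6}; that leaves 1.
At row 5, column 4: row 5 has {1,2,4,5,7}; column 4 has {1,3,5,7}; that leaves 6.
At row 5, column 5: row 5 has {1,2,4,5,6,7}; column 5 has {1,2}; that leaves 3.
At row 6, column 4: row 6 has {1,2,3,6,7}; column 4 has {1,3,5,6,7}; that leaves 4.
At row 6, column 5: row 6 has {1,2,3,4,6,7}; column 5 has {1,2,3}; that leaves 5.
At row 7, column 1: row 7 has {1,3,4,5}; column 1 has {1,2,4,7}; that leaves 6.
At row 7, column 3: row 7 has {1,3,4,5,6}; column 3 has {1,3,4,5,6,7}; that leaves 2.
At row 7, column 5: row 7 has {1,2,3,4,5,6}; column 5 has {1,2,3,5}; that leaves 7.
At row 1, column 2: row 1 has {1,2,6,7}; column 2 has {1,2,3,4,6}; that leaves 5.
At row 1, column 5: row 1 has {1,2,5,6,7}; column 5 has {1,2,3,5,7}; that leaves 4.
At row 4, column 1: row 4 has {1,3,4}; column 1 has {1,2,4,6,7}; that leaves 5.
At row 4, column 2: row 4 has {1,3,4,5}; column 2 has {1,2,3,4,5,6}; that leaves 7.
At row 4, column 4: row 4 has {1,3,4,5,7}; column 4 has {1,3,4,5,6,7}; that leaves 2.
At row 4, column 5: row 4 has {1,2,3,4,5,7}; column 5 has {1,2,3,4,5,7}; that leaves 6.
At row 1, column 1: row 1 has {1,2,4,5,6,7}; column 1 has {1,2,4,5,6,7}; that leaves 3.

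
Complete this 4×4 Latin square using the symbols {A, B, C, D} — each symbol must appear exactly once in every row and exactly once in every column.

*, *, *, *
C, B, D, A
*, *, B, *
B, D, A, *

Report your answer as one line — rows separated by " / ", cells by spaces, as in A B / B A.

row 1 is empty so far; column 3 has {A,B,D} — only C is left for (r1,c3).
row 4 has {A,B,D}; column 4 has {A} — only C is left for (r4,c4).
row 1 has {C}; column 2 has {B,D} — only A is left for (r1,c2).
row 3 has {B}; column 2 has {A,B,D} — only C is left for (r3,c2).
row 3 has {B,C}; column 4 has {A,C} — only D is left for (r3,c4).
row 1 has {A,C}; column 1 has {B,C} — only D is left for (r1,c1).
row 1 has {A,C,D}; column 4 has {A,C,D} — only B is left for (r1,c4).
row 3 has {B,C,D}; column 1 has {B,C,D} — only A is left for (r3,c1).

D A C B / C B D A / A C B D / B D A C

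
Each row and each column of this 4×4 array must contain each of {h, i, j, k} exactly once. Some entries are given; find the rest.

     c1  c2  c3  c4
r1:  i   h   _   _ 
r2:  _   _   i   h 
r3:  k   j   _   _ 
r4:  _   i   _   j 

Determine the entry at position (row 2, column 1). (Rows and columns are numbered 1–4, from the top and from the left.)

row 1 has {h,i}; column 4 has {h,j} — only k is left for (r1,c4).
row 2 has {h,i}; column 1 has {i,k} — only j is left for (r2,c1).

j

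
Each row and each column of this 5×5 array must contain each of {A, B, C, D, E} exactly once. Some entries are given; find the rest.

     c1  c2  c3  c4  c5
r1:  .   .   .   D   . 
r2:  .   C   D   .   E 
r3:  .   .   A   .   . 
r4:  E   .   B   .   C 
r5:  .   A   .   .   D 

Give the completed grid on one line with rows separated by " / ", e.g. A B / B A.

(r3,c5): row 3 has {A}; column 5 has {C,D,E}, so it must be B.
(r4,c2): row 4 has {B,C,E}; column 2 has {A,C}, so it must be D.
(r4,c4): row 4 has {B,C,D,E}; column 4 has {D}, so it must be A.
(r1,c5): row 1 has {D}; column 5 has {B,C,D,E}, so it must be A.
(r2,c4): row 2 has {C,D,E}; column 4 has {A,D}, so it must be B.
(r3,c2): row 3 has {A,B}; column 2 has {A,C,D}, so it must be E.
(r3,c4): row 3 has {A,B,E}; column 4 has {A,B,D}, so it must be C.
(r5,c4): row 5 has {A,D}; column 4 has {A,B,C,D}, so it must be E.
(r1,c2): row 1 has {A,D}; column 2 has {A,C,D,E}, so it must be B.
(r2,c1): row 2 has {B,C,D,E}; column 1 has {E}, so it must be A.
(r3,c1): row 3 has {A,B,C,E}; column 1 has {A,E}, so it must be D.
(r5,c3): row 5 has {A,D,E}; column 3 has {A,B,D}, so it must be C.
(r1,c1): row 1 has {A,B,D}; column 1 has {A,D,E}, so it must be C.
(r1,c3): row 1 has {A,B,C,D}; column 3 has {A,B,C,D}, so it must be E.
(r5,c1): row 5 has {A,C,D,E}; column 1 has {A,C,D,E}, so it must be B.

C B E D A / A C D B E / D E A C B / E D B A C / B A C E D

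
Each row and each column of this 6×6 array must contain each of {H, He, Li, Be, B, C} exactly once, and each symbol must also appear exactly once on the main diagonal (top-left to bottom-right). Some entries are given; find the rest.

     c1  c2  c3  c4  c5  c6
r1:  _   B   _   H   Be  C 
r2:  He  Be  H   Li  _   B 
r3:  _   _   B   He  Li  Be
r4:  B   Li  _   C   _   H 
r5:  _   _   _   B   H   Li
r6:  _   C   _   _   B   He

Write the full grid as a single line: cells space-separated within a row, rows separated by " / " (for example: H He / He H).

(r1,c1) = Li
(r1,c3) = He
(r2,c5) = C
(r3,c2) = H
(r4,c3) = Be
(r4,c5) = He
(r5,c2) = He
(r5,c3) = C
(r6,c3) = Li
(r6,c4) = Be
(r3,c1) = C
(r5,c1) = Be
(r6,c1) = H

Li B He H Be C / He Be H Li C B / C H B He Li Be / B Li Be C He H / Be He C B H Li / H C Li Be B He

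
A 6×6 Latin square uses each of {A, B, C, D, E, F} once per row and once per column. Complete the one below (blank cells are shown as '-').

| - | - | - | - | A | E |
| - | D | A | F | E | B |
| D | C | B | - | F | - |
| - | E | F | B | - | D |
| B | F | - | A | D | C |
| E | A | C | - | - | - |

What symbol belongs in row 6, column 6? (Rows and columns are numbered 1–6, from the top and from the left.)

(r1,c2) = B
(r1,c3) = D
(r1,c4) = C
(r2,c1) = C
(r3,c4) = E
(r3,c6) = A
(r4,c1) = A
(r4,c5) = C
(r5,c3) = E
(r6,c4) = D
(r6,c5) = B
(r6,c6) = F

F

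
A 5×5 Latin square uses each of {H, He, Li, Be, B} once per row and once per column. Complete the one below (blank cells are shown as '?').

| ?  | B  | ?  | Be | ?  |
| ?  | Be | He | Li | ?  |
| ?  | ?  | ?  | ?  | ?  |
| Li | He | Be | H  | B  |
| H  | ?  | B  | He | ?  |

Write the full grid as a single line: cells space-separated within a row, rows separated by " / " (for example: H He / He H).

He B H Be Li / B Be He Li H / Be H Li B He / Li He Be H B / H Li B He Be

(r1,c1): row 1 has {Be,B}; column 1 has {H,Li}, so it must be He.
(r2,c1): row 2 has {He,Li,Be}; column 1 has {H,He,Li}, so it must be B.
(r2,c5): row 2 has {He,Li,Be,B}; column 5 has {B}, so it must be H.
(r3,c1): row 3 is empty so far; column 1 has {H,He,Li,B}, so it must be Be.
(r3,c4): row 3 has {Be}; column 4 has {H,He,Li,Be}, so it must be B.
(r5,c2): row 5 has {H,He,B}; column 2 has {He,Be,B}, so it must be Li.
(r5,c5): row 5 has {H,He,Li,B}; column 5 has {H,B}, so it must be Be.
(r1,c5): row 1 has {He,Be,B}; column 5 has {H,Be,B}, so it must be Li.
(r3,c2): row 3 has {Be,B}; column 2 has {He,Li,Be,B}, so it must be H.
(r3,c3): row 3 has {H,Be,B}; column 3 has {He,Be,B}, so it must be Li.
(r3,c5): row 3 has {H,Li,Be,B}; column 5 has {H,Li,Be,B}, so it must be He.
(r1,c3): row 1 has {He,Li,Be,B}; column 3 has {He,Li,Be,B}, so it must be H.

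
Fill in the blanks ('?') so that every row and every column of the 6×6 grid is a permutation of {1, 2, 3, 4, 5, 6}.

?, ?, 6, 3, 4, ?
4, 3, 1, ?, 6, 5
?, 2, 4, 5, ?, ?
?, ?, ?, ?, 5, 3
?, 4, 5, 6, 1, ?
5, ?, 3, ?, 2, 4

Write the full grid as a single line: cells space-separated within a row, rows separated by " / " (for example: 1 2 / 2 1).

(r2,c4) = 2
(r3,c5) = 3
(r4,c3) = 2
(r5,c6) = 2
(r6,c4) = 1
(r1,c6) = 1
(r3,c6) = 6
(r4,c4) = 4
(r5,c1) = 3
(r6,c2) = 6
(r1,c1) = 2
(r1,c2) = 5
(r3,c1) = 1
(r4,c1) = 6
(r4,c2) = 1

2 5 6 3 4 1 / 4 3 1 2 6 5 / 1 2 4 5 3 6 / 6 1 2 4 5 3 / 3 4 5 6 1 2 / 5 6 3 1 2 4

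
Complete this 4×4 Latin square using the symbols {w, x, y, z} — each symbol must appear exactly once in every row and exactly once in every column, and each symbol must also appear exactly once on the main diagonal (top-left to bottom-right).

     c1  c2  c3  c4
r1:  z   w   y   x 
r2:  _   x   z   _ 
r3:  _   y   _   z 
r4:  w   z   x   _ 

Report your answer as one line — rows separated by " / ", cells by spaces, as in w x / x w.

At row 2, column 1: row 2 has {x,z}; column 1 has {w,z}; that leaves y.
At row 2, column 4: row 2 has {x,y,z}; column 4 has {x,z}; that leaves w.
At row 3, column 1: row 3 has {y,z}; column 1 has {w,y,z}; that leaves x.
At row 3, column 3: row 3 has {x,y,z}; column 3 has {x,y,z}; the diagonal has {x,z}; that leaves w.
At row 4, column 4: row 4 has {w,x,z}; column 4 has {w,x,z}; the diagonal has {w,x,z}; that leaves y.

z w y x / y x z w / x y w z / w z x y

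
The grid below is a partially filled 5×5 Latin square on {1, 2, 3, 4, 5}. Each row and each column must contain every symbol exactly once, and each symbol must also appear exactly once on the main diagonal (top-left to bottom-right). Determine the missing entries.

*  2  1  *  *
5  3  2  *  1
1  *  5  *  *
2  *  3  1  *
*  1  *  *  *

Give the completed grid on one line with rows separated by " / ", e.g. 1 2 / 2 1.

(r1,c1) = 4
(r2,c4) = 4
(r3,c2) = 4
(r4,c2) = 5
(r4,c5) = 4
(r5,c1) = 3
(r5,c3) = 4
(r5,c5) = 2
(r3,c5) = 3
(r5,c4) = 5
(r1,c4) = 3
(r1,c5) = 5
(r3,c4) = 2

4 2 1 3 5 / 5 3 2 4 1 / 1 4 5 2 3 / 2 5 3 1 4 / 3 1 4 5 2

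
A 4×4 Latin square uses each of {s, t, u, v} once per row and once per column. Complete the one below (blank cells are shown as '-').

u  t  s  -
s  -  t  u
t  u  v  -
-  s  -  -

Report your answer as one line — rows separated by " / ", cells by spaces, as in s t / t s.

u t s v / s v t u / t u v s / v s u t

(r1,c4) = v
(r2,c2) = v
(r3,c4) = s
(r4,c1) = v
(r4,c3) = u
(r4,c4) = t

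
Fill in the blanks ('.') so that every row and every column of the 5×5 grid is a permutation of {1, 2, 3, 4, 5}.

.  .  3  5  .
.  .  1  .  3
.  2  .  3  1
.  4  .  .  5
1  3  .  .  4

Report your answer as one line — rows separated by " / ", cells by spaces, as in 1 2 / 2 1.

(r1,c2): row 1 has {3,5}; column 2 has {2,3,4}, so it must be 1.
(r1,c5): row 1 has {1,3,5}; column 5 has {1,3,4,5}, so it must be 2.
(r2,c2): row 2 has {1,3}; column 2 has {1,2,3,4}, so it must be 5.
(r4,c3): row 4 has {4,5}; column 3 has {1,3}, so it must be 2.
(r4,c4): row 4 has {2,4,5}; column 4 has {3,5}, so it must be 1.
(r5,c3): row 5 has {1,3,4}; column 3 has {1,2,3}, so it must be 5.
(r5,c4): row 5 has {1,3,4,5}; column 4 has {1,3,5}, so it must be 2.
(r1,c1): row 1 has {1,2,3,5}; column 1 has {1}, so it must be 4.
(r2,c1): row 2 has {1,3,5}; column 1 has {1,4}, so it must be 2.
(r2,c4): row 2 has {1,2,3,5}; column 4 has {1,2,3,5}, so it must be 4.
(r3,c1): row 3 has {1,2,3}; column 1 has {1,2,4}, so it must be 5.
(r3,c3): row 3 has {1,2,3,5}; column 3 has {1,2,3,5}, so it must be 4.
(r4,c1): row 4 has {1,2,4,5}; column 1 has {1,2,4,5}, so it must be 3.

4 1 3 5 2 / 2 5 1 4 3 / 5 2 4 3 1 / 3 4 2 1 5 / 1 3 5 2 4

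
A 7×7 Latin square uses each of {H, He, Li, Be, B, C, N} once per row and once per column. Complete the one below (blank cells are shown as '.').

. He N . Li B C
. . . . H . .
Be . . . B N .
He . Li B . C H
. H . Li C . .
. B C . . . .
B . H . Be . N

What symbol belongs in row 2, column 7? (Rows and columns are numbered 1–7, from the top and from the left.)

(r1,c1) = H
(r1,c4) = Be
(r3,c3) = He
(r3,c7) = Li
(r4,c5) = N
(r5,c1) = N
(r6,c1) = Li
(r6,c5) = He
(r6,c7) = Be
(r2,c1) = C
(r3,c2) = C
(r3,c4) = H
(r4,c2) = Be
(r6,c4) = N
(r6,c6) = H
(r7,c2) = Li
(r7,c6) = He
(r2,c2) = N
(r2,c4) = He
(r2,c7) = B

B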